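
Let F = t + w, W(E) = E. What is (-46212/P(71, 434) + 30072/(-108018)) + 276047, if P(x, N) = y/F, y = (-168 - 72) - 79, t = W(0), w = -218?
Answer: 1403958341503/5742957 ≈ 2.4447e+5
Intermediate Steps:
t = 0
y = -319 (y = -240 - 79 = -319)
F = -218 (F = 0 - 218 = -218)
P(x, N) = 319/218 (P(x, N) = -319/(-218) = -319*(-1/218) = 319/218)
(-46212/P(71, 434) + 30072/(-108018)) + 276047 = (-46212/319/218 + 30072/(-108018)) + 276047 = (-46212*218/319 + 30072*(-1/108018)) + 276047 = (-10074216/319 - 5012/18003) + 276047 = -181367709476/5742957 + 276047 = 1403958341503/5742957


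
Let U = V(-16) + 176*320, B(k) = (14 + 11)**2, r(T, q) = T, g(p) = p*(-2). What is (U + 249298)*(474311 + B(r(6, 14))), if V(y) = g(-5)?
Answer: 145153739808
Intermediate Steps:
g(p) = -2*p
V(y) = 10 (V(y) = -2*(-5) = 10)
B(k) = 625 (B(k) = 25**2 = 625)
U = 56330 (U = 10 + 176*320 = 10 + 56320 = 56330)
(U + 249298)*(474311 + B(r(6, 14))) = (56330 + 249298)*(474311 + 625) = 305628*474936 = 145153739808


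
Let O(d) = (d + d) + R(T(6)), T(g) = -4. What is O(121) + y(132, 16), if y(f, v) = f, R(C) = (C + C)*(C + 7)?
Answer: 350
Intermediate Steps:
R(C) = 2*C*(7 + C) (R(C) = (2*C)*(7 + C) = 2*C*(7 + C))
O(d) = -24 + 2*d (O(d) = (d + d) + 2*(-4)*(7 - 4) = 2*d + 2*(-4)*3 = 2*d - 24 = -24 + 2*d)
O(121) + y(132, 16) = (-24 + 2*121) + 132 = (-24 + 242) + 132 = 218 + 132 = 350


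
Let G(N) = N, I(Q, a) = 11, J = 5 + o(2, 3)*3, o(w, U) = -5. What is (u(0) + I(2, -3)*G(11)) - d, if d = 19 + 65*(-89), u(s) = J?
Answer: 5877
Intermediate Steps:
J = -10 (J = 5 - 5*3 = 5 - 15 = -10)
u(s) = -10
d = -5766 (d = 19 - 5785 = -5766)
(u(0) + I(2, -3)*G(11)) - d = (-10 + 11*11) - 1*(-5766) = (-10 + 121) + 5766 = 111 + 5766 = 5877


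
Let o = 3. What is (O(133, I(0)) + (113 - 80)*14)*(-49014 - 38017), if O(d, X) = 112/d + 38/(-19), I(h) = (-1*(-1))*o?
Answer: -762043436/19 ≈ -4.0108e+7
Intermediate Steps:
I(h) = 3 (I(h) = -1*(-1)*3 = 1*3 = 3)
O(d, X) = -2 + 112/d (O(d, X) = 112/d + 38*(-1/19) = 112/d - 2 = -2 + 112/d)
(O(133, I(0)) + (113 - 80)*14)*(-49014 - 38017) = ((-2 + 112/133) + (113 - 80)*14)*(-49014 - 38017) = ((-2 + 112*(1/133)) + 33*14)*(-87031) = ((-2 + 16/19) + 462)*(-87031) = (-22/19 + 462)*(-87031) = (8756/19)*(-87031) = -762043436/19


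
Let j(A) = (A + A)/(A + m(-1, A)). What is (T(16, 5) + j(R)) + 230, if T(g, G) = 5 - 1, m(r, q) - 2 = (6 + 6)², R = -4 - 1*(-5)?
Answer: 34400/147 ≈ 234.01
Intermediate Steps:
R = 1 (R = -4 + 5 = 1)
m(r, q) = 146 (m(r, q) = 2 + (6 + 6)² = 2 + 12² = 2 + 144 = 146)
j(A) = 2*A/(146 + A) (j(A) = (A + A)/(A + 146) = (2*A)/(146 + A) = 2*A/(146 + A))
T(g, G) = 4
(T(16, 5) + j(R)) + 230 = (4 + 2*1/(146 + 1)) + 230 = (4 + 2*1/147) + 230 = (4 + 2*1*(1/147)) + 230 = (4 + 2/147) + 230 = 590/147 + 230 = 34400/147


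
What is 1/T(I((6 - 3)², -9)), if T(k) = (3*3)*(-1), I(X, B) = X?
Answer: -⅑ ≈ -0.11111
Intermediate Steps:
T(k) = -9 (T(k) = 9*(-1) = -9)
1/T(I((6 - 3)², -9)) = 1/(-9) = -⅑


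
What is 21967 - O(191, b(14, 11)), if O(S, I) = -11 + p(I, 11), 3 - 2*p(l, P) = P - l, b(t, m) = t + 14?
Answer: 21968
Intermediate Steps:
b(t, m) = 14 + t
p(l, P) = 3/2 + l/2 - P/2 (p(l, P) = 3/2 - (P - l)/2 = 3/2 + (l/2 - P/2) = 3/2 + l/2 - P/2)
O(S, I) = -15 + I/2 (O(S, I) = -11 + (3/2 + I/2 - 1/2*11) = -11 + (3/2 + I/2 - 11/2) = -11 + (-4 + I/2) = -15 + I/2)
21967 - O(191, b(14, 11)) = 21967 - (-15 + (14 + 14)/2) = 21967 - (-15 + (1/2)*28) = 21967 - (-15 + 14) = 21967 - 1*(-1) = 21967 + 1 = 21968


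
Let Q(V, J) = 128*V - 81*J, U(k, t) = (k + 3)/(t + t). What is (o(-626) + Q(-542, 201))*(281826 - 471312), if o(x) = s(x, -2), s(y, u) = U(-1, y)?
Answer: 5080241215269/313 ≈ 1.6231e+10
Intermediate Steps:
U(k, t) = (3 + k)/(2*t) (U(k, t) = (3 + k)/((2*t)) = (3 + k)*(1/(2*t)) = (3 + k)/(2*t))
s(y, u) = 1/y (s(y, u) = (3 - 1)/(2*y) = (½)*2/y = 1/y)
Q(V, J) = -81*J + 128*V
o(x) = 1/x
(o(-626) + Q(-542, 201))*(281826 - 471312) = (1/(-626) + (-81*201 + 128*(-542)))*(281826 - 471312) = (-1/626 + (-16281 - 69376))*(-189486) = (-1/626 - 85657)*(-189486) = -53621283/626*(-189486) = 5080241215269/313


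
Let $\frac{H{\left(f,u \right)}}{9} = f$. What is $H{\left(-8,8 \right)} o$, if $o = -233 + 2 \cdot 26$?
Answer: $13032$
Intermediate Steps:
$H{\left(f,u \right)} = 9 f$
$o = -181$ ($o = -233 + 52 = -181$)
$H{\left(-8,8 \right)} o = 9 \left(-8\right) \left(-181\right) = \left(-72\right) \left(-181\right) = 13032$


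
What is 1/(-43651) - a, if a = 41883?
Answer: -1828234834/43651 ≈ -41883.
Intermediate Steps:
1/(-43651) - a = 1/(-43651) - 1*41883 = -1/43651 - 41883 = -1828234834/43651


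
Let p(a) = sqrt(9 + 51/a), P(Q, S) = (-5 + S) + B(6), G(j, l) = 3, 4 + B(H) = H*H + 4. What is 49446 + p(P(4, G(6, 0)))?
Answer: 49446 + sqrt(42)/2 ≈ 49449.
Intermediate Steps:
B(H) = H**2 (B(H) = -4 + (H*H + 4) = -4 + (H**2 + 4) = -4 + (4 + H**2) = H**2)
P(Q, S) = 31 + S (P(Q, S) = (-5 + S) + 6**2 = (-5 + S) + 36 = 31 + S)
49446 + p(P(4, G(6, 0))) = 49446 + sqrt(9 + 51/(31 + 3)) = 49446 + sqrt(9 + 51/34) = 49446 + sqrt(9 + 51*(1/34)) = 49446 + sqrt(9 + 3/2) = 49446 + sqrt(21/2) = 49446 + sqrt(42)/2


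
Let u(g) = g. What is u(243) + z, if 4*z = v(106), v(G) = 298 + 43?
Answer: 1313/4 ≈ 328.25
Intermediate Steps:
v(G) = 341
z = 341/4 (z = (¼)*341 = 341/4 ≈ 85.250)
u(243) + z = 243 + 341/4 = 1313/4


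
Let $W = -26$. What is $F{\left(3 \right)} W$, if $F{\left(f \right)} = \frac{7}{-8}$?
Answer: $\frac{91}{4} \approx 22.75$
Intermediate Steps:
$F{\left(f \right)} = - \frac{7}{8}$ ($F{\left(f \right)} = 7 \left(- \frac{1}{8}\right) = - \frac{7}{8}$)
$F{\left(3 \right)} W = \left(- \frac{7}{8}\right) \left(-26\right) = \frac{91}{4}$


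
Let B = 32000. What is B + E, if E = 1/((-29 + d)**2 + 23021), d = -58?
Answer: 978880001/30590 ≈ 32000.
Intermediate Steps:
E = 1/30590 (E = 1/((-29 - 58)**2 + 23021) = 1/((-87)**2 + 23021) = 1/(7569 + 23021) = 1/30590 ≈ 3.2690e-5)
B + E = 32000 + 1/30590 = 978880001/30590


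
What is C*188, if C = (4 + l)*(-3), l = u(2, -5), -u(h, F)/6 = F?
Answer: -19176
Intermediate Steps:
u(h, F) = -6*F
l = 30 (l = -6*(-5) = 30)
C = -102 (C = (4 + 30)*(-3) = 34*(-3) = -102)
C*188 = -102*188 = -19176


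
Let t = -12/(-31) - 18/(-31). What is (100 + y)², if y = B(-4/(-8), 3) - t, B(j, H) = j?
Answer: 38081241/3844 ≈ 9906.7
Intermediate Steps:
t = 30/31 (t = -12*(-1/31) - 18*(-1/31) = 12/31 + 18/31 = 30/31 ≈ 0.96774)
y = -29/62 (y = -4/(-8) - 1*30/31 = -4*(-⅛) - 30/31 = ½ - 30/31 = -29/62 ≈ -0.46774)
(100 + y)² = (100 - 29/62)² = (6171/62)² = 38081241/3844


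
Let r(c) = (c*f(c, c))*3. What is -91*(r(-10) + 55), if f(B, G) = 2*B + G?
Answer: -86905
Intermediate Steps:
f(B, G) = G + 2*B
r(c) = 9*c**2 (r(c) = (c*(c + 2*c))*3 = (c*(3*c))*3 = (3*c**2)*3 = 9*c**2)
-91*(r(-10) + 55) = -91*(9*(-10)**2 + 55) = -91*(9*100 + 55) = -91*(900 + 55) = -91*955 = -86905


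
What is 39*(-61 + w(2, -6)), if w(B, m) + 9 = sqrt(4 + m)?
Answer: -2730 + 39*I*sqrt(2) ≈ -2730.0 + 55.154*I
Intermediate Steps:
w(B, m) = -9 + sqrt(4 + m)
39*(-61 + w(2, -6)) = 39*(-61 + (-9 + sqrt(4 - 6))) = 39*(-61 + (-9 + sqrt(-2))) = 39*(-61 + (-9 + I*sqrt(2))) = 39*(-70 + I*sqrt(2)) = -2730 + 39*I*sqrt(2)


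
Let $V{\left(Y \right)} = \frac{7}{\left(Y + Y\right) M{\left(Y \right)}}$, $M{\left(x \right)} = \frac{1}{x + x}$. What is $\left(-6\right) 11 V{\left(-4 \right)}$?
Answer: $-462$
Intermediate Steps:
$M{\left(x \right)} = \frac{1}{2 x}$
$V{\left(Y \right)} = 7$ ($V{\left(Y \right)} = \frac{7}{\left(Y + Y\right) \frac{1}{2 Y}} = \frac{7}{2 Y \frac{1}{2 Y}} = \frac{7}{1} = 7 \cdot 1 = 7$)
$\left(-6\right) 11 V{\left(-4 \right)} = \left(-6\right) 11 \cdot 7 = \left(-66\right) 7 = -462$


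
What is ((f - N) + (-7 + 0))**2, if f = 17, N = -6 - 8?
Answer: 576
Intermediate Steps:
N = -14
((f - N) + (-7 + 0))**2 = ((17 - 1*(-14)) + (-7 + 0))**2 = ((17 + 14) - 7)**2 = (31 - 7)**2 = 24**2 = 576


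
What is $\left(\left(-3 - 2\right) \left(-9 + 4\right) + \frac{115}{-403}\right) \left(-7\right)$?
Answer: $- \frac{69720}{403} \approx -173.0$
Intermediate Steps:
$\left(\left(-3 - 2\right) \left(-9 + 4\right) + \frac{115}{-403}\right) \left(-7\right) = \left(\left(-3 - 2\right) \left(-5\right) + 115 \left(- \frac{1}{403}\right)\right) \left(-7\right) = \left(\left(-5\right) \left(-5\right) - \frac{115}{403}\right) \left(-7\right) = \left(25 - \frac{115}{403}\right) \left(-7\right) = \frac{9960}{403} \left(-7\right) = - \frac{69720}{403}$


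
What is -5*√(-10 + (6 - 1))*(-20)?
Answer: 100*I*√5 ≈ 223.61*I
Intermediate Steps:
-5*√(-10 + (6 - 1))*(-20) = -5*√(-10 + 5)*(-20) = -5*I*√5*(-20) = 100*I*√5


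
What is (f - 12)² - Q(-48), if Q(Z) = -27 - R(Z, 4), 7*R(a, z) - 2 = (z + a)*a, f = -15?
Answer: 1058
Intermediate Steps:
R(a, z) = 2/7 + a*(a + z)/7 (R(a, z) = 2/7 + ((z + a)*a)/7 = 2/7 + ((a + z)*a)/7 = 2/7 + (a*(a + z))/7 = 2/7 + a*(a + z)/7)
Q(Z) = -191/7 - 4*Z/7 - Z²/7 (Q(Z) = -27 - (2/7 + Z²/7 + (⅐)*Z*4) = -27 - (2/7 + Z²/7 + 4*Z/7) = -27 + (-2/7 - 4*Z/7 - Z²/7) = -191/7 - 4*Z/7 - Z²/7)
(f - 12)² - Q(-48) = (-15 - 12)² - (-191/7 - 4/7*(-48) - ⅐*(-48)²) = (-27)² - (-191/7 + 192/7 - ⅐*2304) = 729 - (-191/7 + 192/7 - 2304/7) = 729 - 1*(-329) = 729 + 329 = 1058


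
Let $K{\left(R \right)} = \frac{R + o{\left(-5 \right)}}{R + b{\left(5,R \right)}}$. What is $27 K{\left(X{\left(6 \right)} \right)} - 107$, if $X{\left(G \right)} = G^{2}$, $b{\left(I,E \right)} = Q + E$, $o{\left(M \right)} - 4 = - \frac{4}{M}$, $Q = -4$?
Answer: $- \frac{454}{5} \approx -90.8$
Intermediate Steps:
$o{\left(M \right)} = 4 - \frac{4}{M}$
$b{\left(I,E \right)} = -4 + E$
$K{\left(R \right)} = \frac{\frac{24}{5} + R}{-4 + 2 R}$ ($K{\left(R \right)} = \frac{R + \left(4 - \frac{4}{-5}\right)}{R + \left(-4 + R\right)} = \frac{R + \left(4 - - \frac{4}{5}\right)}{-4 + 2 R} = \frac{R + \left(4 + \frac{4}{5}\right)}{-4 + 2 R} = \frac{R + \frac{24}{5}}{-4 + 2 R} = \frac{\frac{24}{5} + R}{-4 + 2 R}$)
$27 K{\left(X{\left(6 \right)} \right)} - 107 = 27 \frac{24 + 5 \cdot 6^{2}}{10 \left(-2 + 6^{2}\right)} - 107 = 27 \frac{24 + 5 \cdot 36}{10 \left(-2 + 36\right)} - 107 = 27 \frac{24 + 180}{10 \cdot 34} - 107 = 27 \cdot \frac{1}{10} \cdot \frac{1}{34} \cdot 204 - 107 = 27 \cdot \frac{3}{5} - 107 = \frac{81}{5} - 107 = - \frac{454}{5}$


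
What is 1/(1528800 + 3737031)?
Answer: 1/5265831 ≈ 1.8990e-7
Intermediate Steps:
1/(1528800 + 3737031) = 1/5265831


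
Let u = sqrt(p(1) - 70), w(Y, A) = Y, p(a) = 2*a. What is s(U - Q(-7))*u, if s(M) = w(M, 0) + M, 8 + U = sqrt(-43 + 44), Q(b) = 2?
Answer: -36*I*sqrt(17) ≈ -148.43*I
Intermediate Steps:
U = -7 (U = -8 + sqrt(-43 + 44) = -8 + sqrt(1) = -8 + 1 = -7)
u = 2*I*sqrt(17) (u = sqrt(2*1 - 70) = sqrt(2 - 70) = sqrt(-68) = 2*I*sqrt(17) ≈ 8.2462*I)
s(M) = 2*M (s(M) = M + M = 2*M)
s(U - Q(-7))*u = (2*(-7 - 1*2))*(2*I*sqrt(17)) = (2*(-7 - 2))*(2*I*sqrt(17)) = (2*(-9))*(2*I*sqrt(17)) = -36*I*sqrt(17)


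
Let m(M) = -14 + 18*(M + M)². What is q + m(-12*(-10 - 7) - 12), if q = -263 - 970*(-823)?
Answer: 3452241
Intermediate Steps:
m(M) = -14 + 72*M² (m(M) = -14 + 18*(2*M)² = -14 + 18*(4*M²) = -14 + 72*M²)
q = 798047 (q = -263 + 798310 = 798047)
q + m(-12*(-10 - 7) - 12) = 798047 + (-14 + 72*(-12*(-10 - 7) - 12)²) = 798047 + (-14 + 72*(-12*(-17) - 12)²) = 798047 + (-14 + 72*(204 - 12)²) = 798047 + (-14 + 72*192²) = 798047 + (-14 + 72*36864) = 798047 + (-14 + 2654208) = 798047 + 2654194 = 3452241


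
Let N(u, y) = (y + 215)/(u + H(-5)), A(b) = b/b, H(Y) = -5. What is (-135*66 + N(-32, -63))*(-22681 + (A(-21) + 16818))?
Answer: 1933416564/37 ≈ 5.2255e+7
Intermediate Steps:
A(b) = 1
N(u, y) = (215 + y)/(-5 + u) (N(u, y) = (y + 215)/(u - 5) = (215 + y)/(-5 + u))
(-135*66 + N(-32, -63))*(-22681 + (A(-21) + 16818)) = (-135*66 + (215 - 63)/(-5 - 32))*(-22681 + (1 + 16818)) = (-8910 + 152/(-37))*(-22681 + 16819) = (-8910 - 1/37*152)*(-5862) = (-8910 - 152/37)*(-5862) = -329822/37*(-5862) = 1933416564/37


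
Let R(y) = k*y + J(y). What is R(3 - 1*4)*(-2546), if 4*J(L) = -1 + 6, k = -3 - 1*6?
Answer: -52193/2 ≈ -26097.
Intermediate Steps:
k = -9 (k = -3 - 6 = -9)
J(L) = 5/4 (J(L) = (-1 + 6)/4 = (¼)*5 = 5/4)
R(y) = 5/4 - 9*y (R(y) = -9*y + 5/4 = 5/4 - 9*y)
R(3 - 1*4)*(-2546) = (5/4 - 9*(3 - 1*4))*(-2546) = (5/4 - 9*(3 - 4))*(-2546) = (5/4 - 9*(-1))*(-2546) = (5/4 + 9)*(-2546) = (41/4)*(-2546) = -52193/2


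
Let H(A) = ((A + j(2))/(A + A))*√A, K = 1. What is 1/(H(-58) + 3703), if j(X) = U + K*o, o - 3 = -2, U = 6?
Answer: 859096/3181235089 - 102*I*√58/3181235089 ≈ 0.00027005 - 2.4418e-7*I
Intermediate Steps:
o = 1 (o = 3 - 2 = 1)
j(X) = 7 (j(X) = 6 + 1*1 = 6 + 1 = 7)
H(A) = (7 + A)/(2*√A) (H(A) = ((A + 7)/(A + A))*√A = ((7 + A)/((2*A)))*√A = ((7 + A)*(1/(2*A)))*√A = ((7 + A)/(2*A))*√A = (7 + A)/(2*√A))
1/(H(-58) + 3703) = 1/((7 - 58)/(2*√(-58)) + 3703) = 1/((½)*(-I*√58/58)*(-51) + 3703) = 1/(51*I*√58/116 + 3703) = 1/(3703 + 51*I*√58/116)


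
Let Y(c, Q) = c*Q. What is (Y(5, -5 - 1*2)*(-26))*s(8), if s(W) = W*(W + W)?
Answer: 116480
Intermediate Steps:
s(W) = 2*W² (s(W) = W*(2*W) = 2*W²)
Y(c, Q) = Q*c
(Y(5, -5 - 1*2)*(-26))*s(8) = (((-5 - 1*2)*5)*(-26))*(2*8²) = (((-5 - 2)*5)*(-26))*(2*64) = (-7*5*(-26))*128 = -35*(-26)*128 = 910*128 = 116480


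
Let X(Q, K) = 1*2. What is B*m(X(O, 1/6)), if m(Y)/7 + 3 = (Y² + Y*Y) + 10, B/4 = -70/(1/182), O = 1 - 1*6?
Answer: -5350800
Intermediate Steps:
O = -5 (O = 1 - 6 = -5)
B = -50960 (B = 4*(-70/(1/182)) = 4*(-70/1/182) = 4*(-70*182) = 4*(-12740) = -50960)
X(Q, K) = 2
m(Y) = 49 + 14*Y² (m(Y) = -21 + 7*((Y² + Y*Y) + 10) = -21 + 7*((Y² + Y²) + 10) = -21 + 7*(2*Y² + 10) = -21 + 7*(10 + 2*Y²) = -21 + (70 + 14*Y²) = 49 + 14*Y²)
B*m(X(O, 1/6)) = -50960*(49 + 14*2²) = -50960*(49 + 14*4) = -50960*(49 + 56) = -50960*105 = -5350800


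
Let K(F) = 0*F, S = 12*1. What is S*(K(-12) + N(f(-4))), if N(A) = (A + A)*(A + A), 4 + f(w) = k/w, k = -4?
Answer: 432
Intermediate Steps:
S = 12
f(w) = -4 - 4/w
N(A) = 4*A² (N(A) = (2*A)*(2*A) = 4*A²)
K(F) = 0
S*(K(-12) + N(f(-4))) = 12*(0 + 4*(-4 - 4/(-4))²) = 12*(0 + 4*(-4 - 4*(-¼))²) = 12*(0 + 4*(-4 + 1)²) = 12*(0 + 4*(-3)²) = 12*(0 + 4*9) = 12*(0 + 36) = 12*36 = 432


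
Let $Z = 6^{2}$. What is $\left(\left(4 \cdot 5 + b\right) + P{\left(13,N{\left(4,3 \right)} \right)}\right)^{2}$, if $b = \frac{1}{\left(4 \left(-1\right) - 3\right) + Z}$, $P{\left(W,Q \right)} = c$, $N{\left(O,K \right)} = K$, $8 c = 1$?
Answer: $\frac{21874329}{53824} \approx 406.4$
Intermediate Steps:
$c = \frac{1}{8}$ ($c = \frac{1}{8} \cdot 1 = \frac{1}{8} \approx 0.125$)
$P{\left(W,Q \right)} = \frac{1}{8}$
$Z = 36$
$b = \frac{1}{29}$ ($b = \frac{1}{\left(4 \left(-1\right) - 3\right) + 36} = \frac{1}{\left(-4 - 3\right) + 36} = \frac{1}{-7 + 36} = \frac{1}{29} \approx 0.034483$)
$\left(\left(4 \cdot 5 + b\right) + P{\left(13,N{\left(4,3 \right)} \right)}\right)^{2} = \left(\left(4 \cdot 5 + \frac{1}{29}\right) + \frac{1}{8}\right)^{2} = \left(\left(20 + \frac{1}{29}\right) + \frac{1}{8}\right)^{2} = \left(\frac{581}{29} + \frac{1}{8}\right)^{2} = \left(\frac{4677}{232}\right)^{2} = \frac{21874329}{53824}$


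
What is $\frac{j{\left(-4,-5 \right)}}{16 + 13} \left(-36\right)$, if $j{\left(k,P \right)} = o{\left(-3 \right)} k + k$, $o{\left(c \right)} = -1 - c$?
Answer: $\frac{432}{29} \approx 14.897$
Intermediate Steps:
$j{\left(k,P \right)} = 3 k$ ($j{\left(k,P \right)} = \left(-1 - -3\right) k + k = \left(-1 + 3\right) k + k = 2 k + k = 3 k$)
$\frac{j{\left(-4,-5 \right)}}{16 + 13} \left(-36\right) = \frac{3 \left(-4\right)}{16 + 13} \left(-36\right) = \frac{1}{29} \left(-12\right) \left(-36\right) = \left(- \frac{12}{29}\right) \left(-36\right) = \frac{432}{29}$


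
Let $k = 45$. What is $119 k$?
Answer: $5355$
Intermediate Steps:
$119 k = 119 \cdot 45 = 5355$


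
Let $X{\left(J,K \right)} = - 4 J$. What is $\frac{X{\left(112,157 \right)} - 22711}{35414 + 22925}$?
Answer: $- \frac{23159}{58339} \approx -0.39697$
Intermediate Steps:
$\frac{X{\left(112,157 \right)} - 22711}{35414 + 22925} = \frac{\left(-4\right) 112 - 22711}{35414 + 22925} = \frac{-448 - 22711}{58339} = \left(-23159\right) \frac{1}{58339} = - \frac{23159}{58339}$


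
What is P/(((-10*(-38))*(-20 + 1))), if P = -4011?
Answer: 4011/7220 ≈ 0.55554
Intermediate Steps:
P/(((-10*(-38))*(-20 + 1))) = -4011*1/(380*(-20 + 1)) = -4011/(380*(-19)) = -4011/(-7220) = -4011*(-1/7220) = 4011/7220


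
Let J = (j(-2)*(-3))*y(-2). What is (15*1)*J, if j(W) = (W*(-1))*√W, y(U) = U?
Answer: 180*I*√2 ≈ 254.56*I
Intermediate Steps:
j(W) = -W^(3/2) (j(W) = (-W)*√W = -W^(3/2))
J = 12*I*√2 (J = (-(-2)^(3/2)*(-3))*(-2) = (-(-2)*I*√2*(-3))*(-2) = ((2*I*√2)*(-3))*(-2) = -6*I*√2*(-2) = 12*I*√2 ≈ 16.971*I)
(15*1)*J = (15*1)*(12*I*√2) = 15*(12*I*√2) = 180*I*√2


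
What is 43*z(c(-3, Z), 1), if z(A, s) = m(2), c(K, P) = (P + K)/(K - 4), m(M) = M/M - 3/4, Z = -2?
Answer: 43/4 ≈ 10.750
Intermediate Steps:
m(M) = ¼ (m(M) = 1 - 3*¼ = 1 - ¾ = ¼)
c(K, P) = (K + P)/(-4 + K)
z(A, s) = ¼
43*z(c(-3, Z), 1) = 43*(¼) = 43/4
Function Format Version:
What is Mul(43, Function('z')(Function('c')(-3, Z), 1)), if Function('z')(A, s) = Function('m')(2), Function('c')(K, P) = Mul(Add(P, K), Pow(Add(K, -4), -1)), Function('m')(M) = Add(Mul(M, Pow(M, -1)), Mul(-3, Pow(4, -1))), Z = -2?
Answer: Rational(43, 4) ≈ 10.750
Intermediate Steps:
Function('m')(M) = Rational(1, 4) (Function('m')(M) = Add(1, Mul(-3, Rational(1, 4))) = Add(1, Rational(-3, 4)) = Rational(1, 4))
Function('c')(K, P) = Mul(Pow(Add(-4, K), -1), Add(K, P)) (Function('c')(K, P) = Mul(Add(K, P), Pow(Add(-4, K), -1)) = Mul(Pow(Add(-4, K), -1), Add(K, P)))
Function('z')(A, s) = Rational(1, 4)
Mul(43, Function('z')(Function('c')(-3, Z), 1)) = Mul(43, Rational(1, 4)) = Rational(43, 4)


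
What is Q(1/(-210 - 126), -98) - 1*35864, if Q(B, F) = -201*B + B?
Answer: -1506263/42 ≈ -35863.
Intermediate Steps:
Q(B, F) = -200*B
Q(1/(-210 - 126), -98) - 1*35864 = -200/(-210 - 126) - 1*35864 = -200/(-336) - 35864 = -200*(-1/336) - 35864 = 25/42 - 35864 = -1506263/42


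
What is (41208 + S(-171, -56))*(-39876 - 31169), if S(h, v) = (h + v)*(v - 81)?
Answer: -5137050815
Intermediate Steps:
S(h, v) = (-81 + v)*(h + v) (S(h, v) = (h + v)*(-81 + v) = (-81 + v)*(h + v))
(41208 + S(-171, -56))*(-39876 - 31169) = (41208 + ((-56)² - 81*(-171) - 81*(-56) - 171*(-56)))*(-39876 - 31169) = (41208 + (3136 + 13851 + 4536 + 9576))*(-71045) = (41208 + 31099)*(-71045) = 72307*(-71045) = -5137050815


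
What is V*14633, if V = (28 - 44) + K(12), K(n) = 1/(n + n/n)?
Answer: -3029031/13 ≈ -2.3300e+5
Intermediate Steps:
K(n) = 1/(1 + n) (K(n) = 1/(n + 1) = 1/(1 + n))
V = -207/13 (V = (28 - 44) + 1/(1 + 12) = -16 + 1/13 = -207/13 ≈ -15.923)
V*14633 = -207/13*14633 = -3029031/13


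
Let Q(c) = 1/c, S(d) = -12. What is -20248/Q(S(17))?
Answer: 242976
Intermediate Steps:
-20248/Q(S(17)) = -20248/(1/(-12)) = -20248/(-1/12) = -20248*(-12) = 242976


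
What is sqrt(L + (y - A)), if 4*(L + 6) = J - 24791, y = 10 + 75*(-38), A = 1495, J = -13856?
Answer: I*sqrt(56011)/2 ≈ 118.33*I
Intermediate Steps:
y = -2840 (y = 10 - 2850 = -2840)
L = -38671/4 (L = -6 + (-13856 - 24791)/4 = -6 + (1/4)*(-38647) = -6 - 38647/4 = -38671/4 ≈ -9667.8)
sqrt(L + (y - A)) = sqrt(-38671/4 + (-2840 - 1*1495)) = sqrt(-38671/4 + (-2840 - 1495)) = sqrt(-38671/4 - 4335) = sqrt(-56011/4) = I*sqrt(56011)/2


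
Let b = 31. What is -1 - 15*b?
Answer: -466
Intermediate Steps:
-1 - 15*b = -1 - 15*31 = -1 - 465 = -466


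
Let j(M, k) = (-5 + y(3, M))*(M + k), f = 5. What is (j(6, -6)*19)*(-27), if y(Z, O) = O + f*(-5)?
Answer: 0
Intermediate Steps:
y(Z, O) = -25 + O (y(Z, O) = O + 5*(-5) = O - 25 = -25 + O)
j(M, k) = (-30 + M)*(M + k) (j(M, k) = (-5 + (-25 + M))*(M + k) = (-30 + M)*(M + k))
(j(6, -6)*19)*(-27) = ((6**2 - 30*6 - 30*(-6) + 6*(-6))*19)*(-27) = ((36 - 180 + 180 - 36)*19)*(-27) = (0*19)*(-27) = 0*(-27) = 0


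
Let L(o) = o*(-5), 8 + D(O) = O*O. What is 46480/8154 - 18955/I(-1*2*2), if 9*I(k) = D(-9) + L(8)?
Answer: -231582965/44847 ≈ -5163.8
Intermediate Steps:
D(O) = -8 + O² (D(O) = -8 + O*O = -8 + O²)
L(o) = -5*o
I(k) = 11/3 (I(k) = ((-8 + (-9)²) - 5*8)/9 = ((-8 + 81) - 40)/9 = (73 - 40)/9 = (⅑)*33 = 11/3)
46480/8154 - 18955/I(-1*2*2) = 46480/8154 - 18955/11/3 = 46480*(1/8154) - 18955*3/11 = 23240/4077 - 56865/11 = -231582965/44847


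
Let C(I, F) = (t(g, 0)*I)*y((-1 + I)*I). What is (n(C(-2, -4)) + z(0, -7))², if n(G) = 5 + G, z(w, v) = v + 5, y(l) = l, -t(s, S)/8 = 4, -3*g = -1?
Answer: 149769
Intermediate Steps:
g = ⅓ (g = -⅓*(-1) = ⅓ ≈ 0.33333)
t(s, S) = -32 (t(s, S) = -8*4 = -32)
z(w, v) = 5 + v
C(I, F) = -32*I²*(-1 + I) (C(I, F) = (-32*I)*((-1 + I)*I) = (-32*I)*(I*(-1 + I)) = -32*I²*(-1 + I))
(n(C(-2, -4)) + z(0, -7))² = ((5 + 32*(-2)²*(1 - 1*(-2))) + (5 - 7))² = ((5 + 32*4*(1 + 2)) - 2)² = ((5 + 32*4*3) - 2)² = ((5 + 384) - 2)² = (389 - 2)² = 387² = 149769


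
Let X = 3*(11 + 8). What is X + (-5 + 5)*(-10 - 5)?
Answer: 57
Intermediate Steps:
X = 57 (X = 3*19 = 57)
X + (-5 + 5)*(-10 - 5) = 57 + (-5 + 5)*(-10 - 5) = 57 + 0*(-15) = 57 + 0 = 57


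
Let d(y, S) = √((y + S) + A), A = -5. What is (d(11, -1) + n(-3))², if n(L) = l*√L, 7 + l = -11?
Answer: -967 - 36*I*√15 ≈ -967.0 - 139.43*I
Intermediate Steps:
l = -18 (l = -7 - 11 = -18)
d(y, S) = √(-5 + S + y) (d(y, S) = √((y + S) - 5) = √((S + y) - 5) = √(-5 + S + y))
n(L) = -18*√L
(d(11, -1) + n(-3))² = (√(-5 - 1 + 11) - 18*I*√3)² = (√5 - 18*I*√3)²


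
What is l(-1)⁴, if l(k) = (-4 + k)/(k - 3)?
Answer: 625/256 ≈ 2.4414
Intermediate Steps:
l(k) = (-4 + k)/(-3 + k)
l(-1)⁴ = ((-4 - 1)/(-3 - 1))⁴ = (-5/(-4))⁴ = (-¼*(-5))⁴ = (5/4)⁴ = 625/256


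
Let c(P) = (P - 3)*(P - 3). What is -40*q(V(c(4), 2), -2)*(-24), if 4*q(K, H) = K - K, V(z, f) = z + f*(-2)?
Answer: 0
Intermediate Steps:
c(P) = (-3 + P)² (c(P) = (-3 + P)*(-3 + P) = (-3 + P)²)
V(z, f) = z - 2*f
q(K, H) = 0 (q(K, H) = (K - K)/4 = (¼)*0 = 0)
-40*q(V(c(4), 2), -2)*(-24) = -40*0*(-24) = 0*(-24) = 0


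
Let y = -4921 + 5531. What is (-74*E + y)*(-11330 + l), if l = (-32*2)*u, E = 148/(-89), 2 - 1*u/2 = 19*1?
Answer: -597225268/89 ≈ -6.7104e+6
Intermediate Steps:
u = -34 (u = 4 - 38 = -34)
E = -148/89 (E = 148*(-1/89) = -148/89 ≈ -1.6629)
l = 2176 (l = -32*2*(-34) = -64*(-34) = 2176)
y = 610
(-74*E + y)*(-11330 + l) = (-74*(-148/89) + 610)*(-11330 + 2176) = (10952/89 + 610)*(-9154) = (65242/89)*(-9154) = -597225268/89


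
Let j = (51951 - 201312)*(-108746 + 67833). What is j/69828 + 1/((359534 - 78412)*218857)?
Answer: 62661756384453417225/716033973293452 ≈ 87512.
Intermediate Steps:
j = 6110806593 (j = -149361*(-40913) = 6110806593)
j/69828 + 1/((359534 - 78412)*218857) = 6110806593/69828 + 1/((359534 - 78412)*218857) = 6110806593*(1/69828) + (1/218857)/281122 = 2036935531/23276 + (1/281122)*(1/218857) = 2036935531/23276 + 1/61525517554 = 62661756384453417225/716033973293452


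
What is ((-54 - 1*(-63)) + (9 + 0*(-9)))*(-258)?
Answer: -4644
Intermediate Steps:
((-54 - 1*(-63)) + (9 + 0*(-9)))*(-258) = ((-54 + 63) + (9 + 0))*(-258) = (9 + 9)*(-258) = 18*(-258) = -4644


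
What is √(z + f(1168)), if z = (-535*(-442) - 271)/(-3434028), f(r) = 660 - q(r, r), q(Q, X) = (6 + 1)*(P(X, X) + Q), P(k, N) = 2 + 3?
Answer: I*√2473509537872321/572338 ≈ 86.897*I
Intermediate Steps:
P(k, N) = 5
q(Q, X) = 35 + 7*Q (q(Q, X) = (6 + 1)*(5 + Q) = 7*(5 + Q) = 35 + 7*Q)
f(r) = 625 - 7*r (f(r) = 660 - (35 + 7*r) = 660 + (-35 - 7*r) = 625 - 7*r)
z = -78733/1144676 (z = (236470 - 271)*(-1/3434028) = 236199*(-1/3434028) = -78733/1144676 ≈ -0.068782)
√(z + f(1168)) = √(-78733/1144676 + (625 - 7*1168)) = √(-78733/1144676 + (625 - 8176)) = √(-78733/1144676 - 7551) = √(-8643527209/1144676) = I*√2473509537872321/572338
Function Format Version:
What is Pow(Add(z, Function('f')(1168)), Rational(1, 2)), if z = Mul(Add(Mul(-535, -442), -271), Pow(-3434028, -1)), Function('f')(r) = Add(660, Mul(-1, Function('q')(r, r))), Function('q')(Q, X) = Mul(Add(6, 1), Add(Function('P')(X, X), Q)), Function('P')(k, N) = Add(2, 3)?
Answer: Mul(Rational(1, 572338), I, Pow(2473509537872321, Rational(1, 2))) ≈ Mul(86.897, I)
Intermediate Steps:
Function('P')(k, N) = 5
Function('q')(Q, X) = Add(35, Mul(7, Q)) (Function('q')(Q, X) = Mul(Add(6, 1), Add(5, Q)) = Mul(7, Add(5, Q)) = Add(35, Mul(7, Q)))
Function('f')(r) = Add(625, Mul(-7, r)) (Function('f')(r) = Add(660, Mul(-1, Add(35, Mul(7, r)))) = Add(660, Add(-35, Mul(-7, r))) = Add(625, Mul(-7, r)))
z = Rational(-78733, 1144676) (z = Mul(Add(236470, -271), Rational(-1, 3434028)) = Mul(236199, Rational(-1, 3434028)) = Rational(-78733, 1144676) ≈ -0.068782)
Pow(Add(z, Function('f')(1168)), Rational(1, 2)) = Pow(Add(Rational(-78733, 1144676), Add(625, Mul(-7, 1168))), Rational(1, 2)) = Pow(Add(Rational(-78733, 1144676), Add(625, -8176)), Rational(1, 2)) = Pow(Add(Rational(-78733, 1144676), -7551), Rational(1, 2)) = Pow(Rational(-8643527209, 1144676), Rational(1, 2)) = Mul(Rational(1, 572338), I, Pow(2473509537872321, Rational(1, 2)))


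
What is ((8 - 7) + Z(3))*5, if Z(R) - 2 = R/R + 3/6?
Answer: 45/2 ≈ 22.500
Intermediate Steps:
Z(R) = 7/2 (Z(R) = 2 + (R/R + 3/6) = 2 + (1 + 3*(1/6)) = 2 + (1 + 1/2) = 2 + 3/2 = 7/2)
((8 - 7) + Z(3))*5 = ((8 - 7) + 7/2)*5 = (1 + 7/2)*5 = (9/2)*5 = 45/2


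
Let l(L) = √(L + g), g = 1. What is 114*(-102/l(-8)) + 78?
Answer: 78 + 11628*I*√7/7 ≈ 78.0 + 4395.0*I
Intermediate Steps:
l(L) = √(1 + L) (l(L) = √(L + 1) = √(1 + L))
114*(-102/l(-8)) + 78 = 114*(-102/√(1 - 8)) + 78 = 114*(-102*(-I*√7/7)) + 78 = 114*(-(-102)*I*√7/7) + 78 = 114*(102*I*√7/7) + 78 = 11628*I*√7/7 + 78 = 78 + 11628*I*√7/7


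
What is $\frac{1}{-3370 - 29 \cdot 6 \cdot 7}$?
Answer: $- \frac{1}{4588} \approx -0.00021796$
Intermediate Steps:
$\frac{1}{-3370 - 29 \cdot 6 \cdot 7} = \frac{1}{-3370 - 1218} = \frac{1}{-4588} = - \frac{1}{4588}$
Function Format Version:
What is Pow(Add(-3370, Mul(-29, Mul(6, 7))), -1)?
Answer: Rational(-1, 4588) ≈ -0.00021796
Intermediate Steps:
Pow(Add(-3370, Mul(-29, Mul(6, 7))), -1) = Pow(Add(-3370, Mul(-29, 42)), -1) = Pow(Add(-3370, -1218), -1) = Pow(-4588, -1) = Rational(-1, 4588)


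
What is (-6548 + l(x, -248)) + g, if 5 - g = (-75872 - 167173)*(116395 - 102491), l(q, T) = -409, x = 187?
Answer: 3379290728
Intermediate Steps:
g = 3379297685 (g = 5 - (-75872 - 167173)*(116395 - 102491) = 5 - (-243045)*13904 = 5 - 1*(-3379297680) = 5 + 3379297680 = 3379297685)
(-6548 + l(x, -248)) + g = (-6548 - 409) + 3379297685 = -6957 + 3379297685 = 3379290728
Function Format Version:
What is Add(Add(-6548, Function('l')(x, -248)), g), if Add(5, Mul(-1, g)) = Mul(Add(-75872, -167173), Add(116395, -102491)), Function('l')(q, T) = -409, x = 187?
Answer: 3379290728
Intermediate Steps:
g = 3379297685 (g = Add(5, Mul(-1, Mul(Add(-75872, -167173), Add(116395, -102491)))) = Add(5, Mul(-1, Mul(-243045, 13904))) = Add(5, Mul(-1, -3379297680)) = Add(5, 3379297680) = 3379297685)
Add(Add(-6548, Function('l')(x, -248)), g) = Add(Add(-6548, -409), 3379297685) = Add(-6957, 3379297685) = 3379290728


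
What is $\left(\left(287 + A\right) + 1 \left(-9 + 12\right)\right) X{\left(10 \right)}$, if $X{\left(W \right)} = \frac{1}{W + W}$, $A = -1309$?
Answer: $- \frac{1019}{20} \approx -50.95$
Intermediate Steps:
$X{\left(W \right)} = \frac{1}{2 W}$
$\left(\left(287 + A\right) + 1 \left(-9 + 12\right)\right) X{\left(10 \right)} = \left(\left(287 - 1309\right) + 1 \left(-9 + 12\right)\right) \frac{1}{2 \cdot 10} = \left(-1022 + 1 \cdot 3\right) \frac{1}{2} \cdot \frac{1}{10} = \left(-1022 + 3\right) \frac{1}{20} = \left(-1019\right) \frac{1}{20} = - \frac{1019}{20}$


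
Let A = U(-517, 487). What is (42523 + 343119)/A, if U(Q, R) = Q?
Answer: -385642/517 ≈ -745.92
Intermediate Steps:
A = -517
(42523 + 343119)/A = (42523 + 343119)/(-517) = 385642*(-1/517) = -385642/517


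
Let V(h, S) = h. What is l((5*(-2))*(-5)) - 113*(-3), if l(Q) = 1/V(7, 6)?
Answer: 2374/7 ≈ 339.14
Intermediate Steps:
l(Q) = ⅐ (l(Q) = 1/7 = ⅐)
l((5*(-2))*(-5)) - 113*(-3) = ⅐ - 113*(-3) = ⅐ + 339 = 2374/7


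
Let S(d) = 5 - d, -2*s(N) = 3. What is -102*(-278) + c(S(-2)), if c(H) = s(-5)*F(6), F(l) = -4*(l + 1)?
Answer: 28398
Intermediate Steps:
s(N) = -3/2 (s(N) = -½*3 = -3/2)
F(l) = -4 - 4*l (F(l) = -4*(1 + l) = -4 - 4*l)
c(H) = 42 (c(H) = -3*(-4 - 4*6)/2 = -3*(-4 - 24)/2 = -3/2*(-28) = 42)
-102*(-278) + c(S(-2)) = -102*(-278) + 42 = 28356 + 42 = 28398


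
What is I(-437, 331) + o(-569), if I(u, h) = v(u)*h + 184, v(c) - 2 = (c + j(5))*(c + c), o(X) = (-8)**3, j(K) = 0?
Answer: 126421812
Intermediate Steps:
o(X) = -512
v(c) = 2 + 2*c**2 (v(c) = 2 + (c + 0)*(c + c) = 2 + c*(2*c) = 2 + 2*c**2)
I(u, h) = 184 + h*(2 + 2*u**2) (I(u, h) = (2 + 2*u**2)*h + 184 = h*(2 + 2*u**2) + 184 = 184 + h*(2 + 2*u**2))
I(-437, 331) + o(-569) = (184 + 2*331*(1 + (-437)**2)) - 512 = (184 + 2*331*(1 + 190969)) - 512 = (184 + 2*331*190970) - 512 = (184 + 126422140) - 512 = 126422324 - 512 = 126421812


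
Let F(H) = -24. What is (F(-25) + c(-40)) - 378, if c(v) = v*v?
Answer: 1198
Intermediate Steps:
c(v) = v²
(F(-25) + c(-40)) - 378 = (-24 + (-40)²) - 378 = (-24 + 1600) - 378 = 1576 - 378 = 1198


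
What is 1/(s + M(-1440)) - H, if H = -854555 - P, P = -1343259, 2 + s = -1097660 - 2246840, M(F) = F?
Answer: -1635175239169/3345942 ≈ -4.8870e+5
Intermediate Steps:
s = -3344502 (s = -2 + (-1097660 - 2246840) = -2 - 3344500 = -3344502)
H = 488704 (H = -854555 - 1*(-1343259) = -854555 + 1343259 = 488704)
1/(s + M(-1440)) - H = 1/(-3344502 - 1440) - 1*488704 = 1/(-3345942) - 488704 = -1/3345942 - 488704 = -1635175239169/3345942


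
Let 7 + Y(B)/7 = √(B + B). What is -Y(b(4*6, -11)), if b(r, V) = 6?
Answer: 49 - 14*√3 ≈ 24.751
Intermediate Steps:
Y(B) = -49 + 7*√2*√B (Y(B) = -49 + 7*√(B + B) = -49 + 7*√(2*B) = -49 + 7*(√2*√B) = -49 + 7*√2*√B)
-Y(b(4*6, -11)) = -(-49 + 7*√2*√6) = -(-49 + 14*√3) = 49 - 14*√3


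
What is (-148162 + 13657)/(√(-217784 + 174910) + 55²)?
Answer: -58125375/1313357 + 19215*I*√42874/1313357 ≈ -44.257 + 3.0294*I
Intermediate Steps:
(-148162 + 13657)/(√(-217784 + 174910) + 55²) = -134505/(√(-42874) + 3025) = -134505/(I*√42874 + 3025) = -134505/(3025 + I*√42874)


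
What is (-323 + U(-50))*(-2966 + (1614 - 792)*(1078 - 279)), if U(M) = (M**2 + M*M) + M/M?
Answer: 3058532536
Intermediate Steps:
U(M) = 1 + 2*M**2 (U(M) = (M**2 + M**2) + 1 = 2*M**2 + 1 = 1 + 2*M**2)
(-323 + U(-50))*(-2966 + (1614 - 792)*(1078 - 279)) = (-323 + (1 + 2*(-50)**2))*(-2966 + (1614 - 792)*(1078 - 279)) = (-323 + (1 + 2*2500))*(-2966 + 822*799) = (-323 + (1 + 5000))*(-2966 + 656778) = (-323 + 5001)*653812 = 4678*653812 = 3058532536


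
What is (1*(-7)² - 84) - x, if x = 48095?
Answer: -48130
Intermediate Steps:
(1*(-7)² - 84) - x = (1*(-7)² - 84) - 1*48095 = (1*49 - 84) - 48095 = (49 - 84) - 48095 = -35 - 48095 = -48130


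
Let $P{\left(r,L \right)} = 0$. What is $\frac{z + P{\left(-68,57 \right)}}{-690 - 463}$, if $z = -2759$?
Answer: $\frac{2759}{1153} \approx 2.3929$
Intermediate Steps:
$\frac{z + P{\left(-68,57 \right)}}{-690 - 463} = \frac{-2759 + 0}{-690 - 463} = - \frac{2759}{-1153} = \left(-2759\right) \left(- \frac{1}{1153}\right) = \frac{2759}{1153}$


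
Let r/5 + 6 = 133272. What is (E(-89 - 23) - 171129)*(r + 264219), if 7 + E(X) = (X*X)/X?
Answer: -159354655152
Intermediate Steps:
r = 666330 (r = -30 + 5*133272 = -30 + 666360 = 666330)
E(X) = -7 + X (E(X) = -7 + (X*X)/X = -7 + X**2/X = -7 + X)
(E(-89 - 23) - 171129)*(r + 264219) = ((-7 + (-89 - 23)) - 171129)*(666330 + 264219) = ((-7 - 112) - 171129)*930549 = (-119 - 171129)*930549 = -171248*930549 = -159354655152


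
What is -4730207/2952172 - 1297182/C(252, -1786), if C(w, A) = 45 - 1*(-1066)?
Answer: -3834759639281/3279863092 ≈ -1169.2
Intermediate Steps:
C(w, A) = 1111 (C(w, A) = 45 + 1066 = 1111)
-4730207/2952172 - 1297182/C(252, -1786) = -4730207/2952172 - 1297182/1111 = -3834759639281/3279863092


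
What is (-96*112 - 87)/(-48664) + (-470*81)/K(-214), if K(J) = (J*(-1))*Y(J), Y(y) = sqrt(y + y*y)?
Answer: 10839/48664 - 6345*sqrt(45582)/1625758 ≈ -0.61051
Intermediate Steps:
Y(y) = sqrt(y + y**2)
K(J) = -J*sqrt(J*(1 + J)) (K(J) = (J*(-1))*sqrt(J*(1 + J)) = (-J)*sqrt(J*(1 + J)) = -J*sqrt(J*(1 + J)))
(-96*112 - 87)/(-48664) + (-470*81)/K(-214) = (-96*112 - 87)/(-48664) + (-470*81)/((-1*(-214)*sqrt(-214*(1 - 214)))) = (-10752 - 87)*(-1/48664) - 38070*sqrt(45582)/9754548 = -10839*(-1/48664) - 38070*sqrt(45582)/9754548 = 10839/48664 - 38070*sqrt(45582)/9754548 = 10839/48664 - 6345*sqrt(45582)/1625758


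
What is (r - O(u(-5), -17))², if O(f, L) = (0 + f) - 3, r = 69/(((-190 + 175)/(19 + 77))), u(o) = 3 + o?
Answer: 4765489/25 ≈ 1.9062e+5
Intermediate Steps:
r = -2208/5 (r = 69/((-15/96)) = 69/((-15*1/96)) = 69/(-5/32) = 69*(-32/5) = -2208/5 ≈ -441.60)
O(f, L) = -3 + f (O(f, L) = f - 3 = -3 + f)
(r - O(u(-5), -17))² = (-2208/5 - (-3 + (3 - 5)))² = (-2208/5 - (-3 - 2))² = (-2208/5 - 1*(-5))² = (-2208/5 + 5)² = (-2183/5)² = 4765489/25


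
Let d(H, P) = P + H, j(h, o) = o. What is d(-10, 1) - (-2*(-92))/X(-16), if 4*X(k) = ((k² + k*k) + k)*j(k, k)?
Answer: -2209/248 ≈ -8.9073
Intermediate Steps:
X(k) = k*(k + 2*k²)/4 (X(k) = (((k² + k*k) + k)*k)/4 = (((k² + k²) + k)*k)/4 = ((2*k² + k)*k)/4 = ((k + 2*k²)*k)/4 = (k*(k + 2*k²))/4 = k*(k + 2*k²)/4)
d(H, P) = H + P
d(-10, 1) - (-2*(-92))/X(-16) = (-10 + 1) - (-2*(-92))/((¼)*(-16)²*(1 + 2*(-16))) = -9 - 184/((¼)*256*(1 - 32)) = -9 - 184/((¼)*256*(-31)) = -9 - 184/(-1984) = -9 - 184*(-1)/1984 = -9 - 1*(-23/248) = -9 + 23/248 = -2209/248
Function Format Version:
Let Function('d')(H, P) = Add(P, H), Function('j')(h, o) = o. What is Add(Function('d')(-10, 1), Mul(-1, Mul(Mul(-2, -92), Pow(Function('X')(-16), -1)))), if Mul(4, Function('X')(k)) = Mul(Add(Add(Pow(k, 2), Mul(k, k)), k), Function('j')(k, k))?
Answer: Rational(-2209, 248) ≈ -8.9073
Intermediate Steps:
Function('X')(k) = Mul(Rational(1, 4), k, Add(k, Mul(2, Pow(k, 2)))) (Function('X')(k) = Mul(Rational(1, 4), Mul(Add(Add(Pow(k, 2), Mul(k, k)), k), k)) = Mul(Rational(1, 4), Mul(Add(Add(Pow(k, 2), Pow(k, 2)), k), k)) = Mul(Rational(1, 4), Mul(Add(Mul(2, Pow(k, 2)), k), k)) = Mul(Rational(1, 4), Mul(Add(k, Mul(2, Pow(k, 2))), k)) = Mul(Rational(1, 4), Mul(k, Add(k, Mul(2, Pow(k, 2))))) = Mul(Rational(1, 4), k, Add(k, Mul(2, Pow(k, 2)))))
Function('d')(H, P) = Add(H, P)
Add(Function('d')(-10, 1), Mul(-1, Mul(Mul(-2, -92), Pow(Function('X')(-16), -1)))) = Add(Add(-10, 1), Mul(-1, Mul(Mul(-2, -92), Pow(Mul(Rational(1, 4), Pow(-16, 2), Add(1, Mul(2, -16))), -1)))) = Add(-9, Mul(-1, Mul(184, Pow(Mul(Rational(1, 4), 256, Add(1, -32)), -1)))) = Add(-9, Mul(-1, Mul(184, Pow(Mul(Rational(1, 4), 256, -31), -1)))) = Add(-9, Mul(-1, Mul(184, Pow(-1984, -1)))) = Add(-9, Mul(-1, Mul(184, Rational(-1, 1984)))) = Add(-9, Mul(-1, Rational(-23, 248))) = Add(-9, Rational(23, 248)) = Rational(-2209, 248)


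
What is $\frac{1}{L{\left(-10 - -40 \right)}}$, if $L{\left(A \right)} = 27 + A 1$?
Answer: $\frac{1}{57} \approx 0.017544$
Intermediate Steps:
$L{\left(A \right)} = 27 + A$
$\frac{1}{L{\left(-10 - -40 \right)}} = \frac{1}{27 - -30} = \frac{1}{27 + \left(-10 + 40\right)} = \frac{1}{27 + 30} = \frac{1}{57}$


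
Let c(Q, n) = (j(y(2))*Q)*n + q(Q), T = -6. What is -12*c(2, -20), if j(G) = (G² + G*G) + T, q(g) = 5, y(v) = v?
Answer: 900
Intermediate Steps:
j(G) = -6 + 2*G² (j(G) = (G² + G*G) - 6 = (G² + G²) - 6 = 2*G² - 6 = -6 + 2*G²)
c(Q, n) = 5 + 2*Q*n (c(Q, n) = ((-6 + 2*2²)*Q)*n + 5 = ((-6 + 2*4)*Q)*n + 5 = ((-6 + 8)*Q)*n + 5 = (2*Q)*n + 5 = 2*Q*n + 5 = 5 + 2*Q*n)
-12*c(2, -20) = -12*(5 + 2*2*(-20)) = -12*(5 - 80) = -12*(-75) = 900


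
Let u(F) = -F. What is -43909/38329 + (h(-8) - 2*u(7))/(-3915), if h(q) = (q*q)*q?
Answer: -50938631/50019345 ≈ -1.0184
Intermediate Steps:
h(q) = q³ (h(q) = q²*q = q³)
-43909/38329 + (h(-8) - 2*u(7))/(-3915) = -43909/38329 + ((-8)³ - (-2)*7)/(-3915) = -43909*1/38329 + (-512 - 2*(-7))*(-1/3915) = -43909/38329 + (-512 + 14)*(-1/3915) = -43909/38329 - 498*(-1/3915) = -43909/38329 + 166/1305 = -50938631/50019345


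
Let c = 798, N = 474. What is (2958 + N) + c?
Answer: 4230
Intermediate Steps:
(2958 + N) + c = (2958 + 474) + 798 = 3432 + 798 = 4230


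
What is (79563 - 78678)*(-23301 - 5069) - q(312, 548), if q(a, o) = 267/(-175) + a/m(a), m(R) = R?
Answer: -4393803658/175 ≈ -2.5107e+7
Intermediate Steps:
q(a, o) = -92/175 (q(a, o) = 267/(-175) + a/a = 267*(-1/175) + 1 = -267/175 + 1 = -92/175)
(79563 - 78678)*(-23301 - 5069) - q(312, 548) = (79563 - 78678)*(-23301 - 5069) - 1*(-92/175) = 885*(-28370) + 92/175 = -25107450 + 92/175 = -4393803658/175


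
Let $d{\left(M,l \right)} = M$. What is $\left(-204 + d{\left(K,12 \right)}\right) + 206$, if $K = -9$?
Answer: $-7$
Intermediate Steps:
$\left(-204 + d{\left(K,12 \right)}\right) + 206 = \left(-204 - 9\right) + 206 = -213 + 206 = -7$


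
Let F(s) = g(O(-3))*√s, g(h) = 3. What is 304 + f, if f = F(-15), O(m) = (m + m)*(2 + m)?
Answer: 304 + 3*I*√15 ≈ 304.0 + 11.619*I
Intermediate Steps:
O(m) = 2*m*(2 + m) (O(m) = (2*m)*(2 + m) = 2*m*(2 + m))
F(s) = 3*√s
f = 3*I*√15 (f = 3*√(-15) = 3*(I*√15) = 3*I*√15 ≈ 11.619*I)
304 + f = 304 + 3*I*√15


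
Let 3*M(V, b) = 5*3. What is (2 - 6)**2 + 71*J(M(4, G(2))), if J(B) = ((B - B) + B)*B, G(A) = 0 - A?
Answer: 1791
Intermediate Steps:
G(A) = -A
M(V, b) = 5 (M(V, b) = (5*3)/3 = (1/3)*15 = 5)
J(B) = B**2 (J(B) = (0 + B)*B = B*B = B**2)
(2 - 6)**2 + 71*J(M(4, G(2))) = (2 - 6)**2 + 71*5**2 = (-4)**2 + 71*25 = 16 + 1775 = 1791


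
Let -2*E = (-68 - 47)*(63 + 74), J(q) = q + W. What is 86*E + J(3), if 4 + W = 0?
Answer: 677464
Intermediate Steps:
W = -4 (W = -4 + 0 = -4)
J(q) = -4 + q (J(q) = q - 4 = -4 + q)
E = 15755/2 (E = -(-68 - 47)*(63 + 74)/2 = -(-115)*137/2 = -½*(-15755) = 15755/2 ≈ 7877.5)
86*E + J(3) = 86*(15755/2) + (-4 + 3) = 677465 - 1 = 677464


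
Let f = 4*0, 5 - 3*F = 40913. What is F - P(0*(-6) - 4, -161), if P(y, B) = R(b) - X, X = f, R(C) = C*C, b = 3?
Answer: -13645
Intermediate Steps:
F = -13636 (F = 5/3 - ⅓*40913 = 5/3 - 40913/3 = -13636)
R(C) = C²
f = 0
X = 0
P(y, B) = 9 (P(y, B) = 3² - 1*0 = 9 + 0 = 9)
F - P(0*(-6) - 4, -161) = -13636 - 1*9 = -13636 - 9 = -13645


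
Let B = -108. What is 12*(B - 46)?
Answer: -1848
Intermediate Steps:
12*(B - 46) = 12*(-108 - 46) = 12*(-154) = -1848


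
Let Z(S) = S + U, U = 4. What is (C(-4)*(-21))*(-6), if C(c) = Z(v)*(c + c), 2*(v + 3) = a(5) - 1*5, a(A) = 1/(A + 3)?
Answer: 1449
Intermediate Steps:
a(A) = 1/(3 + A)
v = -87/16 (v = -3 + (1/(3 + 5) - 1*5)/2 = -3 + (1/8 - 5)/2 = -3 + (1/2)*(-39/8) = -3 - 39/16 = -87/16 ≈ -5.4375)
Z(S) = 4 + S (Z(S) = S + 4 = 4 + S)
C(c) = -23*c/8 (C(c) = (4 - 87/16)*(c + c) = -23*c/8)
(C(-4)*(-21))*(-6) = (-23/8*(-4)*(-21))*(-6) = ((23/2)*(-21))*(-6) = -483/2*(-6) = 1449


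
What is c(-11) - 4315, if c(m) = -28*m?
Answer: -4007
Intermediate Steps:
c(-11) - 4315 = -28*(-11) - 4315 = 308 - 4315 = -4007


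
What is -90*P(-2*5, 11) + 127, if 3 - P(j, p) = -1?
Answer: -233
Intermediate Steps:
P(j, p) = 4 (P(j, p) = 3 - 1*(-1) = 3 + 1 = 4)
-90*P(-2*5, 11) + 127 = -90*4 + 127 = -360 + 127 = -233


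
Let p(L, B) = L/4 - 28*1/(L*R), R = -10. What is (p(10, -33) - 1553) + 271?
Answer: -63961/50 ≈ -1279.2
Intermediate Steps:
p(L, B) = L/4 + 14/(5*L) (p(L, B) = L/4 - 28*(-1/(10*L)) = L*(1/4) - (-14)/(5*L) = L/4 + 14/(5*L))
(p(10, -33) - 1553) + 271 = (((1/4)*10 + (14/5)/10) - 1553) + 271 = ((5/2 + (14/5)*(1/10)) - 1553) + 271 = ((5/2 + 7/25) - 1553) + 271 = (139/50 - 1553) + 271 = -77511/50 + 271 = -63961/50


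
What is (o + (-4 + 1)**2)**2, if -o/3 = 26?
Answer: 4761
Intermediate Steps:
o = -78 (o = -3*26 = -78)
(o + (-4 + 1)**2)**2 = (-78 + (-4 + 1)**2)**2 = (-78 + (-3)**2)**2 = (-78 + 9)**2 = (-69)**2 = 4761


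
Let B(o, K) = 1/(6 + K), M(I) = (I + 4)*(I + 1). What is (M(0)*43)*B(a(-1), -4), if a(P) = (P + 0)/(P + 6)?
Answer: 86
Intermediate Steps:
M(I) = (1 + I)*(4 + I) (M(I) = (4 + I)*(1 + I) = (1 + I)*(4 + I))
a(P) = P/(6 + P)
(M(0)*43)*B(a(-1), -4) = ((4 + 0**2 + 5*0)*43)/(6 - 4) = ((4 + 0 + 0)*43)/2 = (4*43)*(1/2) = 172*(1/2) = 86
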